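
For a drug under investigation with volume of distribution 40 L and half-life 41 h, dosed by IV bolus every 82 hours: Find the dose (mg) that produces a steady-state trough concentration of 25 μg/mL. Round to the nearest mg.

τ/t½ = 82/41 ≈ 2, so f = (1/2)^(82/41) ≈ 0.250000.
Cmin,ss = (D/Vd)·f/(1−f), so D = Cmin,ss·Vd·(1−f)/f.
D = 25 × 40 × (1−f)/f ≈ 25 × 40 × 3.00000 ≈ 3000.00 mg.

3000 mg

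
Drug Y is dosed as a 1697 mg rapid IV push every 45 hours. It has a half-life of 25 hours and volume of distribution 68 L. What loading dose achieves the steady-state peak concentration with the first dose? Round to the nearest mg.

2381 mg

f = (1/2)^(45/25) ≈ 0.287175; accumulation ratio R = 1/(1−f) ≈ 1.40287.
Loading dose to hit Cmax,ss on first dose: D_load = D_maint·R ≈ 1697 × 1.40287 ≈ 2380.67 mg.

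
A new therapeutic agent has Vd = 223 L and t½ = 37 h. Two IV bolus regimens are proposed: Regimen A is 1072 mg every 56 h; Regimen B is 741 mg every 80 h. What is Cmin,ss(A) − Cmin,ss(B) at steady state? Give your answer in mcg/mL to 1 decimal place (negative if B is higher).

1.6 mcg/mL

Regimen A: f = (1/2)^(56/37) ≈ 0.3503; Cmin,ss = (1072/223)·f/(1−f) ≈ 2.592 mcg/mL.
Regimen B: f = (1/2)^(80/37) ≈ 0.2234; Cmin,ss = (741/223)·f/(1−f) ≈ 0.956 mcg/mL.
Difference ≈ 2.592 − 0.956 ≈ 1.636 mcg/mL.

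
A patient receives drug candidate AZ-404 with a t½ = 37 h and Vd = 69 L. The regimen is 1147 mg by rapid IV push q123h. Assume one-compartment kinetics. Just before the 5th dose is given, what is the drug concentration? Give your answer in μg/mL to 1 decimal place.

1.8 μg/mL

f = (1/2)^(τ/t½) = (1/2)^(123/37) ≈ 0.0998.
C₀ = D/Vd = 1147/69 ≈ 16.623 μg/mL.
Before the 5th dose, 4 doses have been given. Superposition: Cmin = C₀·(f + f² + … + f^4).
≈ 16.623 × (0.0998 + 0.0100 + 0.0010 + 0.0001) ≈ 16.623 × 0.1109 ≈ 1.843 μg/mL.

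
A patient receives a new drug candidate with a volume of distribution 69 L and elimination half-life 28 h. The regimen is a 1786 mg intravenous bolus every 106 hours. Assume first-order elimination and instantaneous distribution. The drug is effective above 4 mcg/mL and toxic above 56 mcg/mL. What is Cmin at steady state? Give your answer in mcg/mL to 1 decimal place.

2.0 mcg/mL

k = ln2/t½ = ln2/28 ≈ 0.024755 h⁻¹; fraction remaining f = e^(−kτ) = e^(−0.024755×106) ≈ 0.0725.
Each bolus raises the concentration by D/Vd = 1786/69 ≈ 25.884 mcg/mL.
Steady-state trough Cmin,ss = C₀·f/(1−f) ≈ 25.884 × 0.0725/0.9275 ≈ 2.023 mcg/mL.
Trough 2.0 mcg/mL vs MEC 4 mcg/mL: subtherapeutic.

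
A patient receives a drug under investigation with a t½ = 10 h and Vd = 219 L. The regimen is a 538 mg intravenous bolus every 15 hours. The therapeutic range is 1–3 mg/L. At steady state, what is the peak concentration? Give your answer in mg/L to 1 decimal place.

3.8 mg/L

τ/t½ = 15/10 ≈ 1.5, so fraction remaining f = (1/2)^(15/10) ≈ 0.3536.
Accumulation ratio R = 1/(1 − f) ≈ 1/0.6464 ≈ 1.5470.
Each bolus raises the concentration by D/Vd = 538/219 ≈ 2.457 mg/L.
Cmax,ss = C₀/(1 − f) ≈ 2.457/0.6464 ≈ 3.801 mg/L.
Peak 3.8 mg/L vs MTC 3 mg/L: exceeds toxic threshold.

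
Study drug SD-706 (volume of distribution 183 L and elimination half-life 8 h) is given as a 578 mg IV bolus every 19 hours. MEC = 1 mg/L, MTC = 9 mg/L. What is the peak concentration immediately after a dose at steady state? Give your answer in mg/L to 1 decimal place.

Over one 19-h interval, 19/8 ≈ 2.375 half-lives elapse, leaving f ≈ 0.1928 of each dose.
Accumulation ratio R = 1/(1 − f) ≈ 1/0.8072 ≈ 1.2389.
Each bolus raises the concentration by D/Vd = 578/183 ≈ 3.158 mg/L.
Steady-state peak Cmax,ss = C₀·R ≈ 3.158 × 1.2389 ≈ 3.912 mg/L.
Peak 3.9 mg/L vs MTC 9 mg/L: below toxic threshold.

3.9 mg/L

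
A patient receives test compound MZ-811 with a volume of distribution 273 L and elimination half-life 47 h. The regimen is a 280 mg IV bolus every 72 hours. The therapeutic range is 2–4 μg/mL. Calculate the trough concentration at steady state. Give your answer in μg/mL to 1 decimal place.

τ/t½ = 72/47 ≈ 1.5319, so fraction remaining f = (1/2)^(72/47) ≈ 0.3458.
Accumulation ratio R = 1/(1 − f) ≈ 1/0.6542 ≈ 1.5286.
Each bolus raises the concentration by D/Vd = 280/273 ≈ 1.026 μg/mL.
Steady-state peak Cmax,ss = C₀·R ≈ 1.026 × 1.5286 ≈ 1.568 μg/mL.
One interval later, Cmin,ss = Cmax,ss·e^(−kτ) ≈ 1.568 × 0.3458 ≈ 0.542 μg/mL.
Trough 0.5 μg/mL vs MEC 2 μg/mL: subtherapeutic.

0.5 μg/mL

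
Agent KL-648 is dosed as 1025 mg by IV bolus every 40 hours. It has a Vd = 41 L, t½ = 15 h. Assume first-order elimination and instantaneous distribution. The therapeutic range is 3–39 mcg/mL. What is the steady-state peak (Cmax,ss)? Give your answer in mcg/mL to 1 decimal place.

τ/t½ = 40/15 ≈ 2.6667, so fraction remaining f = (1/2)^(40/15) ≈ 0.1575.
At steady state, accumulation factor R = 1/(1 − e^(−kτ)) ≈ 1.1869.
Single-dose peak C₀ = D/Vd = 1025/41 ≈ 25.000 mcg/mL.
Steady-state peak Cmax,ss = C₀·R ≈ 25.000 × 1.1869 ≈ 29.673 mcg/mL.
Peak 29.7 mcg/mL vs MTC 39 mcg/mL: below toxic threshold.

29.7 mcg/mL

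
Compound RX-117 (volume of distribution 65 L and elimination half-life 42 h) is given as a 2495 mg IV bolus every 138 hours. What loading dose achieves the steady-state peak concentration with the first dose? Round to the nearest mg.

2780 mg

f = (1/2)^(138/42) ≈ 0.102542; accumulation ratio R = 1/(1−f) ≈ 1.11426.
Loading dose to hit Cmax,ss on first dose: D_load = D_maint·R ≈ 2495 × 1.11426 ≈ 2780.08 mg.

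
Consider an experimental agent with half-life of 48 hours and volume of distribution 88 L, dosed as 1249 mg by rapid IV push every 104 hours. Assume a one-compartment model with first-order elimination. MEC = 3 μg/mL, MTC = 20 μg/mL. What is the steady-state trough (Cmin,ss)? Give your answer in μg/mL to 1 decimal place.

4.1 μg/mL

Over one 104-h interval, 104/48 ≈ 2.1667 half-lives elapse, leaving f ≈ 0.2227 of each dose.
At steady state, accumulation factor R = 1/(1 − e^(−kτ)) ≈ 1.2865.
Single-dose peak C₀ = D/Vd = 1249/88 ≈ 14.193 μg/mL.
Cmax,ss = C₀/(1 − f) ≈ 14.193/0.7773 ≈ 18.259 μg/mL.
One interval later, Cmin,ss = Cmax,ss·e^(−kτ) ≈ 18.259 × 0.2227 ≈ 4.066 μg/mL.
Trough 4.1 μg/mL vs MEC 3 μg/mL: adequate.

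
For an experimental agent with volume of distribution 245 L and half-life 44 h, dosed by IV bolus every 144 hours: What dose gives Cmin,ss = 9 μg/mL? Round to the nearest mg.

19106 mg

τ/t½ = 144/44 ≈ 3.2727, so f = (1/2)^(144/44) ≈ 0.103469.
Cmin,ss = (D/Vd)·f/(1−f), so D = Cmin,ss·Vd·(1−f)/f.
D = 9 × 245 × (1−f)/f ≈ 9 × 245 × 8.66473 ≈ 19105.73 mg.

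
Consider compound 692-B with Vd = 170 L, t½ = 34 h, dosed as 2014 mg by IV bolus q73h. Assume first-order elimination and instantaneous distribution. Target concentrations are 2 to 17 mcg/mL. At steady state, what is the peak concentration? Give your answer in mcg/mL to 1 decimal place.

Over one 73-h interval, 73/34 ≈ 2.1471 half-lives elapse, leaving f ≈ 0.2258 of each dose.
Accumulation ratio R = 1/(1 − f) ≈ 1/0.7742 ≈ 1.2917.
Single-dose peak C₀ = D/Vd = 2014/170 ≈ 11.847 mcg/mL.
Cmax,ss = C₀/(1 − f) ≈ 11.847/0.7742 ≈ 15.302 mcg/mL.
Peak 15.3 mcg/mL vs MTC 17 mcg/mL: below toxic threshold.

15.3 mcg/mL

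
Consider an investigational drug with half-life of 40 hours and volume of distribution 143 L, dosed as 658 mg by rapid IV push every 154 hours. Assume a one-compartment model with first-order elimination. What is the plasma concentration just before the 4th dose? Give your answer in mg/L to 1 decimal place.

f = (1/2)^(τ/t½) = (1/2)^(154/40) ≈ 0.0693.
C₀ = D/Vd = 658/143 ≈ 4.601 mg/L.
Before the 4th dose, 3 doses have been given. Superposition: Cmin = C₀·(f + f² + … + f^3).
≈ 4.601 × (0.0693 + 0.0048 + 0.0003) ≈ 4.601 × 0.0744 ≈ 0.342 mg/L.

0.3 mg/L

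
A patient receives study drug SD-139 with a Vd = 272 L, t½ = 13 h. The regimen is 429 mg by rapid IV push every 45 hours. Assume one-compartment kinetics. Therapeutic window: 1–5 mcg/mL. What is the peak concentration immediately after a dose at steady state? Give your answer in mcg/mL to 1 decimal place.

k = ln2/t½ = ln2/13 ≈ 0.053319 h⁻¹; fraction remaining f = e^(−kτ) = e^(−0.053319×45) ≈ 0.0908.
Accumulation ratio R = 1/(1 − f) ≈ 1/0.9092 ≈ 1.0999.
Each bolus raises the concentration by D/Vd = 429/272 ≈ 1.577 mcg/mL.
Cmax,ss = C₀/(1 − f) ≈ 1.577/0.9092 ≈ 1.734 mcg/mL.
Peak 1.7 mcg/mL vs MTC 5 mcg/mL: below toxic threshold.

1.7 mcg/mL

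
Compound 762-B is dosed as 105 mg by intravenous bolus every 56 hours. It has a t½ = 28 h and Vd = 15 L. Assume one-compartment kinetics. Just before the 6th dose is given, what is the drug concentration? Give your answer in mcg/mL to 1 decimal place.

f = (1/2)^(τ/t½) = (1/2)^(56/28) ≈ 0.2500.
C₀ = D/Vd = 105/15 ≈ 7.000 mcg/mL.
Before the 6th dose, 5 doses have been given. Superposition: Cmin = C₀·(f + f² + … + f^5).
≈ 7.000 × (0.2500 + 0.0625 + 0.0156 + 0.0039 + 0.0010) ≈ 7.000 × 0.3330 ≈ 2.331 mcg/mL.

2.3 mcg/mL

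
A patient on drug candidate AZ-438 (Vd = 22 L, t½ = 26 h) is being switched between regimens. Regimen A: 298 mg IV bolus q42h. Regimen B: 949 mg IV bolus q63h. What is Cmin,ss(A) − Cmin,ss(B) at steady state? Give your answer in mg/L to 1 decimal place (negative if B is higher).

Regimen A: f = (1/2)^(42/26) ≈ 0.3264; Cmin,ss = (298/22)·f/(1−f) ≈ 6.564 mg/L.
Regimen B: f = (1/2)^(63/26) ≈ 0.1865; Cmin,ss = (949/22)·f/(1−f) ≈ 9.889 mg/L.
Difference ≈ 6.564 − 9.889 ≈ -3.325 mg/L.

-3.3 mg/L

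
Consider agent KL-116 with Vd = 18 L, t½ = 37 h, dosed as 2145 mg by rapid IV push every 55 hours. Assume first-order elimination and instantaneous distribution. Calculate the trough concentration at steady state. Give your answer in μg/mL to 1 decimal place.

Over one 55-h interval, 55/37 ≈ 1.4865 half-lives elapse, leaving f ≈ 0.3569 of each dose.
Each bolus raises the concentration by D/Vd = 2145/18 ≈ 119.167 μg/mL.
Steady-state trough Cmin,ss = C₀·f/(1−f) ≈ 119.167 × 0.3569/0.6431 ≈ 66.134 μg/mL.

66.1 μg/mL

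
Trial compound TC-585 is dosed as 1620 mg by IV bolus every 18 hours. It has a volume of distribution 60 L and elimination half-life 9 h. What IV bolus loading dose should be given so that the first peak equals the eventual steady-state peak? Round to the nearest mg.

2160 mg

f = (1/2)^(18/9) ≈ 0.250000; accumulation ratio R = 1/(1−f) ≈ 1.33333.
Loading dose to hit Cmax,ss on first dose: D_load = D_maint·R ≈ 1620 × 1.33333 ≈ 2159.99 mg.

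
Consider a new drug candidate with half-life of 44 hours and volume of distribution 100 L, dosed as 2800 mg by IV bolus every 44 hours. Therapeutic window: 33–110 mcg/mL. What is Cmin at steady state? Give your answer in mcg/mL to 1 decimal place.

28.0 mcg/mL

τ = 44 h = 1 half-life, so f = (1/2)^1 = 0.5.
Accumulation ratio R = 1/(1 − f) = 1/0.5 = 2/1.
Single-dose peak C₀ = D/Vd = 2800/100 = 28 mcg/mL.
Steady-state peak Cmax,ss = C₀·R = 28 × 2/1 ≈ 56.000 mcg/mL.
Steady-state trough Cmin,ss = Cmax,ss·f ≈ 56.000 × 0.5 ≈ 28.000 mcg/mL.
Trough 28.0 mcg/mL vs MEC 33 mcg/mL: subtherapeutic.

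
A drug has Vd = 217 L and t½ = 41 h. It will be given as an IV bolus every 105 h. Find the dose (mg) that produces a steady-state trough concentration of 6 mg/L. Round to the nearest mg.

6381 mg

τ/t½ = 105/41 ≈ 2.561, so f = (1/2)^(105/41) ≈ 0.169461.
Cmin,ss = (D/Vd)·f/(1−f), so D = Cmin,ss·Vd·(1−f)/f.
D = 6 × 217 × (1−f)/f ≈ 6 × 217 × 4.90106 ≈ 6381.18 mg.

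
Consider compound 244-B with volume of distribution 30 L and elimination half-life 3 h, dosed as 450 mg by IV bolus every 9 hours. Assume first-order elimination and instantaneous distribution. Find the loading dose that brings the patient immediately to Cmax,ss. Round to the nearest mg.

514 mg

f = (1/2)^(9/3) ≈ 0.125000; accumulation ratio R = 1/(1−f) ≈ 1.14286.
Loading dose to hit Cmax,ss on first dose: D_load = D_maint·R ≈ 450 × 1.14286 ≈ 514.29 mg.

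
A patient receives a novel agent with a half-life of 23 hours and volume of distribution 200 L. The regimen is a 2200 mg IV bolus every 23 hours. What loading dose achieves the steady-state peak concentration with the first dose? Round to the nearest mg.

f = (1/2)^(23/23) ≈ 0.500000; accumulation ratio R = 1/(1−f) ≈ 2.00000.
Loading dose to hit Cmax,ss on first dose: D_load = D_maint·R ≈ 2200 × 2.00000 ≈ 4400.00 mg.

4400 mg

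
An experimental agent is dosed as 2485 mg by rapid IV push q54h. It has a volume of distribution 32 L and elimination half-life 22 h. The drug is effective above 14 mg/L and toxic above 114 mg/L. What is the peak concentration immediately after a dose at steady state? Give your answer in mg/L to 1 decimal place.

95.0 mg/L

k = ln2/t½ = ln2/22 ≈ 0.031507 h⁻¹; fraction remaining f = e^(−kτ) = e^(−0.031507×54) ≈ 0.1824.
At steady state, accumulation factor R = 1/(1 − e^(−kτ)) ≈ 1.2231.
Single-dose peak C₀ = D/Vd = 2485/32 ≈ 77.656 mg/L.
Steady-state peak Cmax,ss = C₀·R ≈ 77.656 × 1.2231 ≈ 94.981 mg/L.
Peak 95.0 mg/L vs MTC 114 mg/L: below toxic threshold.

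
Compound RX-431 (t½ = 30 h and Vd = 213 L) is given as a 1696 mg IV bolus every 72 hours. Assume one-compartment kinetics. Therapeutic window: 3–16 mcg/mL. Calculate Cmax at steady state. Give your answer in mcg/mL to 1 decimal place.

Over one 72-h interval, 72/30 ≈ 2.4 half-lives elapse, leaving f ≈ 0.1895 of each dose.
Accumulation ratio R = 1/(1 − f) ≈ 1/0.8105 ≈ 1.2338.
Each bolus raises the concentration by D/Vd = 1696/213 ≈ 7.962 mcg/mL.
Cmax,ss = C₀/(1 − f) ≈ 7.962/0.8105 ≈ 9.824 mcg/mL.
Peak 9.8 mcg/mL vs MTC 16 mcg/mL: below toxic threshold.

9.8 mcg/mL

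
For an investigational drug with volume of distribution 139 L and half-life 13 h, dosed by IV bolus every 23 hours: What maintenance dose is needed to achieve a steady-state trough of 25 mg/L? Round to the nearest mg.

τ/t½ = 23/13 ≈ 1.7692, so f = (1/2)^(23/13) ≈ 0.293365.
Cmin,ss = (D/Vd)·f/(1−f), so D = Cmin,ss·Vd·(1−f)/f.
D = 25 × 139 × (1−f)/f ≈ 25 × 139 × 2.40872 ≈ 8370.30 mg.

8370 mg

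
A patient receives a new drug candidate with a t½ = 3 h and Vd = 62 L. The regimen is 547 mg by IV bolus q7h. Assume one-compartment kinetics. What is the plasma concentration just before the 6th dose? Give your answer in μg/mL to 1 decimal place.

f = (1/2)^(τ/t½) = (1/2)^(7/3) ≈ 0.1984.
C₀ = D/Vd = 547/62 ≈ 8.823 μg/mL.
Before the 6th dose, 5 doses have been given. Superposition: Cmin = C₀·(f + f² + … + f^5).
≈ 8.823 × (0.1984 + 0.0394 + 0.0078 + 0.0015 + 0.0003) ≈ 8.823 × 0.2474 ≈ 2.183 μg/mL.

2.2 μg/mL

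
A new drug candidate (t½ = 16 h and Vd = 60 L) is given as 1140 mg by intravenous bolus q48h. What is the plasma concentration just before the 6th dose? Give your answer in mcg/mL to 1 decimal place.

2.7 mcg/mL

f = (1/2)^(τ/t½) = (1/2)^(48/16) ≈ 0.1250.
C₀ = D/Vd = 1140/60 ≈ 19.000 mcg/mL.
Before the 6th dose, 5 doses have been given. Superposition: Cmin = C₀·(f + f² + … + f^5).
≈ 19.000 × (0.1250 + 0.0156 + 0.0020 + 0.0002 + 0.0000) ≈ 19.000 × 0.1428 ≈ 2.713 mcg/mL.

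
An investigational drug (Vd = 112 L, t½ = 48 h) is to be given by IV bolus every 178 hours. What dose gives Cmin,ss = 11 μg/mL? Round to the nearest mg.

τ/t½ = 178/48 ≈ 3.7083, so f = (1/2)^(178/48) ≈ 0.076503.
Cmin,ss = (D/Vd)·f/(1−f), so D = Cmin,ss·Vd·(1−f)/f.
D = 11 × 112 × (1−f)/f ≈ 11 × 112 × 12.07138 ≈ 14871.94 mg.

14872 mg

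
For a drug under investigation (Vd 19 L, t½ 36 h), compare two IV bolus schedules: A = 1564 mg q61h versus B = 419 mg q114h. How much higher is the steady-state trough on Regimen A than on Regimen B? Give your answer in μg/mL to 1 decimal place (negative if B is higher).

34.0 μg/mL

Regimen A: f = (1/2)^(61/36) ≈ 0.3090; Cmin,ss = (1564/19)·f/(1−f) ≈ 36.810 μg/mL.
Regimen B: f = (1/2)^(114/36) ≈ 0.1114; Cmin,ss = (419/19)·f/(1−f) ≈ 2.765 μg/mL.
Difference ≈ 36.810 − 2.765 ≈ 34.045 μg/mL.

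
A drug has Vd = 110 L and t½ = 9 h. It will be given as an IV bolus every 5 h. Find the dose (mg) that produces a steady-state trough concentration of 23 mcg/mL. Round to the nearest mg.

1188 mg

τ/t½ = 5/9 ≈ 0.55556, so f = (1/2)^(5/9) ≈ 0.680395.
Cmin,ss = (D/Vd)·f/(1−f), so D = Cmin,ss·Vd·(1−f)/f.
D = 23 × 110 × (1−f)/f ≈ 23 × 110 × 0.46973 ≈ 1188.42 mg.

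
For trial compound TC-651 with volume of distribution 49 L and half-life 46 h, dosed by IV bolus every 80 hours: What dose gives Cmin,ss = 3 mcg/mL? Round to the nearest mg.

344 mg

τ/t½ = 80/46 ≈ 1.7391, so f = (1/2)^(80/46) ≈ 0.299550.
Cmin,ss = (D/Vd)·f/(1−f), so D = Cmin,ss·Vd·(1−f)/f.
D = 3 × 49 × (1−f)/f ≈ 3 × 49 × 2.33834 ≈ 343.74 mg.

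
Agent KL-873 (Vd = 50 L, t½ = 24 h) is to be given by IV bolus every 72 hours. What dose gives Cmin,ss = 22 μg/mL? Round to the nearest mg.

7700 mg

τ/t½ = 72/24 ≈ 3, so f = (1/2)^(72/24) ≈ 0.125000.
Cmin,ss = (D/Vd)·f/(1−f), so D = Cmin,ss·Vd·(1−f)/f.
D = 22 × 50 × (1−f)/f ≈ 22 × 50 × 7.00000 ≈ 7700.00 mg.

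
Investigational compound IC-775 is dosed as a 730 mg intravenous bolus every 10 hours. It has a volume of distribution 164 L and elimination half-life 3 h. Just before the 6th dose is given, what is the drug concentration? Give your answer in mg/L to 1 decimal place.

f = (1/2)^(τ/t½) = (1/2)^(10/3) ≈ 0.0992.
C₀ = D/Vd = 730/164 ≈ 4.451 mg/L.
Before the 6th dose, 5 doses have been given. Superposition: Cmin = C₀·(f + f² + … + f^5).
≈ 4.451 × (0.0992 + 0.0098 + 0.0010 + 0.0001 + 0.0000) ≈ 4.451 × 0.1101 ≈ 0.490 mg/L.

0.5 mg/L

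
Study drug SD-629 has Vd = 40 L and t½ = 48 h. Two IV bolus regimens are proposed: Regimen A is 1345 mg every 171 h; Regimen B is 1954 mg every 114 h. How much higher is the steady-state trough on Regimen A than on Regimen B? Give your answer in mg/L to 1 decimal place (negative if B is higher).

Regimen A: f = (1/2)^(171/48) ≈ 0.0846; Cmin,ss = (1345/40)·f/(1−f) ≈ 3.108 mg/L.
Regimen B: f = (1/2)^(114/48) ≈ 0.1928; Cmin,ss = (1954/40)·f/(1−f) ≈ 11.668 mg/L.
Difference ≈ 3.108 − 11.668 ≈ -8.560 mg/L.

-8.6 mg/L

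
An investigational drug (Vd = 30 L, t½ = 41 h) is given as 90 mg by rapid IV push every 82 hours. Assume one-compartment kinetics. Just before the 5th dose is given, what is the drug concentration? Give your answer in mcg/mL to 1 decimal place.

1.0 mcg/mL

f = (1/2)^(τ/t½) = (1/2)^(82/41) ≈ 0.2500.
C₀ = D/Vd = 90/30 ≈ 3.000 mcg/mL.
Before the 5th dose, 4 doses have been given. Superposition: Cmin = C₀·(f + f² + … + f^4).
≈ 3.000 × (0.2500 + 0.0625 + 0.0156 + 0.0039) ≈ 3.000 × 0.3320 ≈ 0.996 mcg/mL.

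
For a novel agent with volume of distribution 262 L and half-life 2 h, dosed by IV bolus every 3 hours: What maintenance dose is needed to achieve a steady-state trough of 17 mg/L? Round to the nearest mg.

8144 mg

τ/t½ = 3/2 ≈ 1.5, so f = (1/2)^(3/2) ≈ 0.353553.
Cmin,ss = (D/Vd)·f/(1−f), so D = Cmin,ss·Vd·(1−f)/f.
D = 17 × 262 × (1−f)/f ≈ 17 × 262 × 1.82843 ≈ 8143.83 mg.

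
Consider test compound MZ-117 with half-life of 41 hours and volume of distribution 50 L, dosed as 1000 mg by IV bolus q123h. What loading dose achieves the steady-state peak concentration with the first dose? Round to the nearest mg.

f = (1/2)^(123/41) ≈ 0.125000; accumulation ratio R = 1/(1−f) ≈ 1.14286.
Loading dose to hit Cmax,ss on first dose: D_load = D_maint·R ≈ 1000 × 1.14286 ≈ 1142.86 mg.

1143 mg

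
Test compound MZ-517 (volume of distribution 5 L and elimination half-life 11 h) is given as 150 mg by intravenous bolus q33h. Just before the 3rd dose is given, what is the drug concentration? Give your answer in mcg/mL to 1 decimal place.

4.2 mcg/mL

f = (1/2)^(τ/t½) = (1/2)^(33/11) ≈ 0.1250.
C₀ = D/Vd = 150/5 ≈ 30.000 mcg/mL.
Before the 3rd dose, 2 doses have been given. Superposition: Cmin = C₀·(f + f²).
≈ 30.000 × (0.1250 + 0.0156) ≈ 30.000 × 0.1406 ≈ 4.218 mcg/mL.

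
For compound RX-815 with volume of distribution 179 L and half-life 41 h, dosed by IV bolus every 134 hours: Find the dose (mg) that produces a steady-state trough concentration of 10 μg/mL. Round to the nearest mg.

15457 mg

τ/t½ = 134/41 ≈ 3.2683, so f = (1/2)^(134/41) ≈ 0.103788.
Cmin,ss = (D/Vd)·f/(1−f), so D = Cmin,ss·Vd·(1−f)/f.
D = 10 × 179 × (1−f)/f ≈ 10 × 179 × 8.63503 ≈ 15456.70 mg.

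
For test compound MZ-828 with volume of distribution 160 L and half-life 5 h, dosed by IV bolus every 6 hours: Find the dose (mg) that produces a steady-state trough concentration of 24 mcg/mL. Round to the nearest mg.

4982 mg

τ/t½ = 6/5 ≈ 1.2, so f = (1/2)^(6/5) ≈ 0.435275.
Cmin,ss = (D/Vd)·f/(1−f), so D = Cmin,ss·Vd·(1−f)/f.
D = 24 × 160 × (1−f)/f ≈ 24 × 160 × 1.29740 ≈ 4982.02 mg.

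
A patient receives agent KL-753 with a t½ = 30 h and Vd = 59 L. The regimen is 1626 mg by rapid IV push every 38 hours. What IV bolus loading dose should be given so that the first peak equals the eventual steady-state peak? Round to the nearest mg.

f = (1/2)^(38/30) ≈ 0.415619; accumulation ratio R = 1/(1−f) ≈ 1.71121.
Loading dose to hit Cmax,ss on first dose: D_load = D_maint·R ≈ 1626 × 1.71121 ≈ 2782.43 mg.

2782 mg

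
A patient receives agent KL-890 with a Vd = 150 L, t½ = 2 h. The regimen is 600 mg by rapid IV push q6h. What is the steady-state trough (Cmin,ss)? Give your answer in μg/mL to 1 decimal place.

The dosing interval is 3 half-lives, so f = 2^(−3) = 0.125.
At steady state, R = 1/(1 − 0.125) = 8/7.
Single-dose peak C₀ = D/Vd = 600/150 = 4 μg/mL.
Steady-state peak Cmax,ss = C₀·R = 4 × 8/7 ≈ 4.571 μg/mL.
Steady-state trough Cmin,ss = Cmax,ss·f ≈ 4.571 × 0.125 ≈ 0.571 μg/mL.

0.6 μg/mL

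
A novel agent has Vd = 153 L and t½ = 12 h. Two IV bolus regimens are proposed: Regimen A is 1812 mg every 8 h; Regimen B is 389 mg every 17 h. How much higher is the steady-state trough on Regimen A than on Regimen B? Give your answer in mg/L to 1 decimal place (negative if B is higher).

Regimen A: f = (1/2)^(8/12) ≈ 0.6300; Cmin,ss = (1812/153)·f/(1−f) ≈ 20.165 mg/L.
Regimen B: f = (1/2)^(17/12) ≈ 0.3746; Cmin,ss = (389/153)·f/(1−f) ≈ 1.523 mg/L.
Difference ≈ 20.165 − 1.523 ≈ 18.642 mg/L.

18.6 mg/L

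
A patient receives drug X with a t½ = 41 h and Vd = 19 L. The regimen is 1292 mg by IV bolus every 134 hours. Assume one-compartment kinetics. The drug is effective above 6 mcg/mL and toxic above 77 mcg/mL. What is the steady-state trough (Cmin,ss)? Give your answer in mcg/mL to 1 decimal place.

7.9 mcg/mL

k = ln2/t½ = ln2/41 ≈ 0.016906 h⁻¹; fraction remaining f = e^(−kτ) = e^(−0.016906×134) ≈ 0.1038.
Accumulation ratio R = 1/(1 − f) ≈ 1/0.8962 ≈ 1.1158.
Each bolus raises the concentration by D/Vd = 1292/19 ≈ 68.000 mcg/mL.
Steady-state peak Cmax,ss = C₀·R ≈ 68.000 × 1.1158 ≈ 75.874 mcg/mL.
Steady-state trough Cmin,ss = Cmax,ss·f ≈ 75.874 × 0.1038 ≈ 7.876 mcg/mL.
Trough 7.9 mcg/mL vs MEC 6 mcg/mL: adequate.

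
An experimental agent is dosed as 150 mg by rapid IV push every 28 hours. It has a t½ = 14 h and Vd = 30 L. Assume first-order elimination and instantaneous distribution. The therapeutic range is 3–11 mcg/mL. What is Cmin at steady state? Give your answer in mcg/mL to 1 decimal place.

The dosing interval is 2 half-lives, so f = 2^(−2) = 0.25.
At steady state, R = 1/(1 − 0.25) = 4/3.
Single-dose peak C₀ = D/Vd = 150/30 = 5 mcg/mL.
Steady-state peak Cmax,ss = C₀·R = 5 × 4/3 ≈ 6.667 mcg/mL.
Steady-state trough Cmin,ss = Cmax,ss·f ≈ 6.667 × 0.25 ≈ 1.667 mcg/mL.
Trough 1.7 mcg/mL vs MEC 3 mcg/mL: subtherapeutic.

1.7 mcg/mL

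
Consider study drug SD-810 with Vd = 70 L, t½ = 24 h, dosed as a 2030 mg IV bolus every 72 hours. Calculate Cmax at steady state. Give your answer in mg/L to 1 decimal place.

33.1 mg/L

τ = 72 h = 3 half-lives, so f = (1/2)^3 = 0.125.
Accumulation ratio R = 1/(1 − f) = 1/0.875 = 8/7.
Single-dose peak C₀ = D/Vd = 2030/70 = 29 mg/L.
Steady-state peak Cmax,ss = C₀·R = 29 × 8/7 ≈ 33.143 mg/L.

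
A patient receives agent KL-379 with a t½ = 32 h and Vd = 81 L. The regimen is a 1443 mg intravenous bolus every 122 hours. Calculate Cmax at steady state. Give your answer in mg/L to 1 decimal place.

19.2 mg/L

k = ln2/t½ = ln2/32 ≈ 0.021661 h⁻¹; fraction remaining f = e^(−kτ) = e^(−0.021661×122) ≈ 0.0712.
Accumulation ratio R = 1/(1 − f) ≈ 1/0.9288 ≈ 1.0767.
Single-dose peak C₀ = D/Vd = 1443/81 ≈ 17.815 mg/L.
Steady-state peak Cmax,ss = C₀·R ≈ 17.815 × 1.0767 ≈ 19.181 mg/L.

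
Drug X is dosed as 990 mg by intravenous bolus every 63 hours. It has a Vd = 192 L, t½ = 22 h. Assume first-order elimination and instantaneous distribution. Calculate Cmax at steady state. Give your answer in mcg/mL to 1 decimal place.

Over one 63-h interval, 63/22 ≈ 2.8636 half-lives elapse, leaving f ≈ 0.1374 of each dose.
Accumulation ratio R = 1/(1 − f) ≈ 1/0.8626 ≈ 1.1593.
Each bolus raises the concentration by D/Vd = 990/192 ≈ 5.156 mcg/mL.
Steady-state peak Cmax,ss = C₀·R ≈ 5.156 × 1.1593 ≈ 5.977 mcg/mL.

6.0 mcg/mL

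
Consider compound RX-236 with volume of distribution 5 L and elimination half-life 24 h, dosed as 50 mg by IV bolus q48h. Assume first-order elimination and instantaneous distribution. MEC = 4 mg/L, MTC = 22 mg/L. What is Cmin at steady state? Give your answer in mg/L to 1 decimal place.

3.3 mg/L

The dosing interval is 2 half-lives, so f = 2^(−2) = 0.25.
At steady state, R = 1/(1 − 0.25) = 4/3.
Single-dose peak C₀ = D/Vd = 50/5 = 10 mg/L.
Steady-state peak Cmax,ss = C₀·R = 10 × 4/3 ≈ 13.333 mg/L.
Steady-state trough Cmin,ss = Cmax,ss·f ≈ 13.333 × 0.25 ≈ 3.333 mg/L.
Trough 3.3 mg/L vs MEC 4 mg/L: subtherapeutic.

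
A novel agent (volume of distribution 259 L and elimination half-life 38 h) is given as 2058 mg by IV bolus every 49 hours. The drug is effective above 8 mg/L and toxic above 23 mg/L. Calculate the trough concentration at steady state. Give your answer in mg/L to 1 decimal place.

5.5 mg/L

Over one 49-h interval, 49/38 ≈ 1.2895 half-lives elapse, leaving f ≈ 0.4091 of each dose.
Each bolus raises the concentration by D/Vd = 2058/259 ≈ 7.946 mg/L.
Steady-state trough Cmin,ss = C₀·f/(1−f) ≈ 7.946 × 0.4091/0.5909 ≈ 5.501 mg/L.
Trough 5.5 mg/L vs MEC 8 mg/L: subtherapeutic.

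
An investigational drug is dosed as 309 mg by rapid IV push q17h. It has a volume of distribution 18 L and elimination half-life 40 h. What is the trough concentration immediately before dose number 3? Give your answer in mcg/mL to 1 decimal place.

f = (1/2)^(τ/t½) = (1/2)^(17/40) ≈ 0.7448.
C₀ = D/Vd = 309/18 ≈ 17.167 mcg/mL.
Before the 3rd dose, 2 doses have been given. Superposition: Cmin = C₀·(f + f²).
≈ 17.167 × (0.7448 + 0.5547) ≈ 17.167 × 1.2995 ≈ 22.309 mcg/mL.

22.3 mcg/mL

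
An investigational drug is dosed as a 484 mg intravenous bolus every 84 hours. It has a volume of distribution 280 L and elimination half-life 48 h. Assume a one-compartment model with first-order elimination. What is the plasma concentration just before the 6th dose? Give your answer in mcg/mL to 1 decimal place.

0.7 mcg/mL

f = (1/2)^(τ/t½) = (1/2)^(84/48) ≈ 0.2973.
C₀ = D/Vd = 484/280 ≈ 1.729 mcg/mL.
Before the 6th dose, 5 doses have been given. Superposition: Cmin = C₀·(f + f² + … + f^5).
≈ 1.729 × (0.2973 + 0.0884 + 0.0263 + 0.0078 + 0.0023) ≈ 1.729 × 0.4221 ≈ 0.730 mcg/mL.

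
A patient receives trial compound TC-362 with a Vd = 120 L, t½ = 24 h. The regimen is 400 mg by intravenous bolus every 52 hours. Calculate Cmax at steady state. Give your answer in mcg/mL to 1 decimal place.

τ/t½ = 52/24 ≈ 2.1667, so fraction remaining f = (1/2)^(52/24) ≈ 0.2227.
Accumulation ratio R = 1/(1 − f) ≈ 1/0.7773 ≈ 1.2865.
Each bolus raises the concentration by D/Vd = 400/120 ≈ 3.333 mcg/mL.
Cmax,ss = C₀/(1 − f) ≈ 3.333/0.7773 ≈ 4.288 mcg/mL.

4.3 mcg/mL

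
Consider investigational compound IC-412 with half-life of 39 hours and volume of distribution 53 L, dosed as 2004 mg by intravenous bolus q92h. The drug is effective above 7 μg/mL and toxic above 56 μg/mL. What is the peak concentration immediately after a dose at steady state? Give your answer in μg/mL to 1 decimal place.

47.0 μg/mL

k = ln2/t½ = ln2/39 ≈ 0.017773 h⁻¹; fraction remaining f = e^(−kτ) = e^(−0.017773×92) ≈ 0.1949.
At steady state, accumulation factor R = 1/(1 − e^(−kτ)) ≈ 1.2421.
Single-dose peak C₀ = D/Vd = 2004/53 ≈ 37.811 μg/mL.
Cmax,ss = C₀/(1 − f) ≈ 37.811/0.8051 ≈ 46.964 μg/mL.
Peak 47.0 μg/mL vs MTC 56 μg/mL: below toxic threshold.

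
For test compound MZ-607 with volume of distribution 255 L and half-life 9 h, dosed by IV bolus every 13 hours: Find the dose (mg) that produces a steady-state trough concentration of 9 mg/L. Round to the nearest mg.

τ/t½ = 13/9 ≈ 1.4444, so f = (1/2)^(13/9) ≈ 0.367434.
Cmin,ss = (D/Vd)·f/(1−f), so D = Cmin,ss·Vd·(1−f)/f.
D = 9 × 255 × (1−f)/f ≈ 9 × 255 × 1.72158 ≈ 3951.03 mg.

3951 mg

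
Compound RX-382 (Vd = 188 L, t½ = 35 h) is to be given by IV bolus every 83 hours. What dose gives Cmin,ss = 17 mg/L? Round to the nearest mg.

13342 mg

τ/t½ = 83/35 ≈ 2.3714, so f = (1/2)^(83/35) ≈ 0.193254.
Cmin,ss = (D/Vd)·f/(1−f), so D = Cmin,ss·Vd·(1−f)/f.
D = 17 × 188 × (1−f)/f ≈ 17 × 188 × 4.17454 ≈ 13341.83 mg.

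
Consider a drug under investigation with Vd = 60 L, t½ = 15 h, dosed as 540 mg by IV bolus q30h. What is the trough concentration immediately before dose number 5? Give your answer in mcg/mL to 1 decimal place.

3.0 mcg/mL

f = (1/2)^(τ/t½) = (1/2)^(30/15) ≈ 0.2500.
C₀ = D/Vd = 540/60 ≈ 9.000 mcg/mL.
Before the 5th dose, 4 doses have been given. Superposition: Cmin = C₀·(f + f² + … + f^4).
≈ 9.000 × (0.2500 + 0.0625 + 0.0156 + 0.0039) ≈ 9.000 × 0.3320 ≈ 2.988 mcg/mL.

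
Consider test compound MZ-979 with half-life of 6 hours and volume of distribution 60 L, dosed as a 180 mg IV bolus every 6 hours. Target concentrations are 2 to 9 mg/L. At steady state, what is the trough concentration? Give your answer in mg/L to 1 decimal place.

The dosing interval is 1 half-life, so f = 2^(−1) = 0.5.
At steady state, R = 1/(1 − 0.5) = 2/1.
Single-dose peak C₀ = D/Vd = 180/60 = 3 mg/L.
Steady-state peak Cmax,ss = C₀·R = 3 × 2/1 ≈ 6.000 mg/L.
Steady-state trough Cmin,ss = Cmax,ss·f ≈ 6.000 × 0.5 ≈ 3.000 mg/L.
Trough 3.0 mg/L vs MEC 2 mg/L: adequate.

3.0 mg/L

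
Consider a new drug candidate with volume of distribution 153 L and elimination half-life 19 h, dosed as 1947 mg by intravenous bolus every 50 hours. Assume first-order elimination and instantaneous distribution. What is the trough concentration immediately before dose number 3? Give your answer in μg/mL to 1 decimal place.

2.4 μg/mL

f = (1/2)^(τ/t½) = (1/2)^(50/19) ≈ 0.1614.
C₀ = D/Vd = 1947/153 ≈ 12.725 μg/mL.
Before the 3rd dose, 2 doses have been given. Superposition: Cmin = C₀·(f + f²).
≈ 12.725 × (0.1614 + 0.0260) ≈ 12.725 × 0.1874 ≈ 2.385 μg/mL.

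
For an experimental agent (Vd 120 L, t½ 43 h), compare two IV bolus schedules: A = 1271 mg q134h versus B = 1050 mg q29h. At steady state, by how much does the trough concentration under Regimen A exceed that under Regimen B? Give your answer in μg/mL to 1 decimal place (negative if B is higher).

-13.3 μg/mL

Regimen A: f = (1/2)^(134/43) ≈ 0.1153; Cmin,ss = (1271/120)·f/(1−f) ≈ 1.380 μg/mL.
Regimen B: f = (1/2)^(29/43) ≈ 0.6266; Cmin,ss = (1050/120)·f/(1−f) ≈ 14.683 μg/mL.
Difference ≈ 1.380 − 14.683 ≈ -13.303 μg/mL.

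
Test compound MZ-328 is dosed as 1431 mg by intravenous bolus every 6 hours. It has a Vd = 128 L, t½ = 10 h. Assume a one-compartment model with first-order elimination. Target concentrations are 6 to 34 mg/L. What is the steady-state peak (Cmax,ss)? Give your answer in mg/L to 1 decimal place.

32.9 mg/L

Over one 6-h interval, 6/10 ≈ 0.6 half-lives elapse, leaving f ≈ 0.6598 of each dose.
Accumulation ratio R = 1/(1 − f) ≈ 1/0.3402 ≈ 2.9394.
Single-dose peak C₀ = D/Vd = 1431/128 ≈ 11.180 mg/L.
Steady-state peak Cmax,ss = C₀·R ≈ 11.180 × 2.9394 ≈ 32.862 mg/L.
Peak 32.9 mg/L vs MTC 34 mg/L: below toxic threshold.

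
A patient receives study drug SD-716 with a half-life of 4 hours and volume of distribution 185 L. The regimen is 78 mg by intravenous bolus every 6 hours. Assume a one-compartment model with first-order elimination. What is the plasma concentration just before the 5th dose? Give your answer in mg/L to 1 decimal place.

0.2 mg/L

f = (1/2)^(τ/t½) = (1/2)^(6/4) ≈ 0.3536.
C₀ = D/Vd = 78/185 ≈ 0.422 mg/L.
Before the 5th dose, 4 doses have been given. Superposition: Cmin = C₀·(f + f² + … + f^4).
≈ 0.422 × (0.3536 + 0.1250 + 0.0442 + 0.0156) ≈ 0.422 × 0.5384 ≈ 0.227 mg/L.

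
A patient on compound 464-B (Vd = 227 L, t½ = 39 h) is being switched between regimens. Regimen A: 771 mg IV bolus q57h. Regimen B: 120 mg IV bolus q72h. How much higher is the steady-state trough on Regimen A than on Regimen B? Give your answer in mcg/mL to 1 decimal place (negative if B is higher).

1.7 mcg/mL

Regimen A: f = (1/2)^(57/39) ≈ 0.3631; Cmin,ss = (771/227)·f/(1−f) ≈ 1.936 mcg/mL.
Regimen B: f = (1/2)^(72/39) ≈ 0.2781; Cmin,ss = (120/227)·f/(1−f) ≈ 0.204 mcg/mL.
Difference ≈ 1.936 − 0.204 ≈ 1.732 mcg/mL.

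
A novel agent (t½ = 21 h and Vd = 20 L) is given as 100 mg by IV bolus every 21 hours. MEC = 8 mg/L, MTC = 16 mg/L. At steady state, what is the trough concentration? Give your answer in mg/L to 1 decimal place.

τ = 21 h = 1 half-life, so f = (1/2)^1 = 0.5.
At steady state, R = 1/(1 − 0.5) = 2/1.
Single-dose peak C₀ = D/Vd = 100/20 = 5 mg/L.
Steady-state peak Cmax,ss = C₀·R = 5 × 2/1 ≈ 10.000 mg/L.
Steady-state trough Cmin,ss = Cmax,ss·f ≈ 10.000 × 0.5 ≈ 5.000 mg/L.
Trough 5.0 mg/L vs MEC 8 mg/L: subtherapeutic.

5.0 mg/L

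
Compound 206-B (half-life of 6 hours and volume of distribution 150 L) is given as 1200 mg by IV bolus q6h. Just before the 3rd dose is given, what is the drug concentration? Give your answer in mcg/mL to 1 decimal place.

6.0 mcg/mL

f = (1/2)^(τ/t½) = (1/2)^(6/6) ≈ 0.5000.
C₀ = D/Vd = 1200/150 ≈ 8.000 mcg/mL.
Before the 3rd dose, 2 doses have been given. Superposition: Cmin = C₀·(f + f²).
≈ 8.000 × (0.5000 + 0.2500) ≈ 8.000 × 0.7500 ≈ 6.000 mcg/mL.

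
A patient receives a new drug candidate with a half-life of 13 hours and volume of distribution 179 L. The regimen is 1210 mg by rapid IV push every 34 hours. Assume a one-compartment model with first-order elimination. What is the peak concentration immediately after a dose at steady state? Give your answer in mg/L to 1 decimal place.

τ/t½ = 34/13 ≈ 2.6154, so fraction remaining f = (1/2)^(34/13) ≈ 0.1632.
At steady state, accumulation factor R = 1/(1 − e^(−kτ)) ≈ 1.1950.
Each bolus raises the concentration by D/Vd = 1210/179 ≈ 6.760 mg/L.
Cmax,ss = C₀/(1 − f) ≈ 6.760/0.8368 ≈ 8.078 mg/L.

8.1 mg/L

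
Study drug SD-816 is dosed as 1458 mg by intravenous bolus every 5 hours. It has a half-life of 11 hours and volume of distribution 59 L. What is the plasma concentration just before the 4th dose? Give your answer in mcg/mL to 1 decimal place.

40.8 mcg/mL

f = (1/2)^(τ/t½) = (1/2)^(5/11) ≈ 0.7297.
C₀ = D/Vd = 1458/59 ≈ 24.712 mcg/mL.
Before the 4th dose, 3 doses have been given. Superposition: Cmin = C₀·(f + f² + … + f^3).
≈ 24.712 × (0.7297 + 0.5325 + 0.3885) ≈ 24.712 × 1.6507 ≈ 40.792 mcg/mL.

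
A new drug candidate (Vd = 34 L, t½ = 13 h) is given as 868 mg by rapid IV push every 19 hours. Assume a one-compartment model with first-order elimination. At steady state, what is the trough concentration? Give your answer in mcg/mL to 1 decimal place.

14.6 mcg/mL

τ/t½ = 19/13 ≈ 1.4615, so fraction remaining f = (1/2)^(19/13) ≈ 0.3631.
Each bolus raises the concentration by D/Vd = 868/34 ≈ 25.529 mcg/mL.
Steady-state trough Cmin,ss = C₀·f/(1−f) ≈ 25.529 × 0.3631/0.6369 ≈ 14.554 mcg/mL.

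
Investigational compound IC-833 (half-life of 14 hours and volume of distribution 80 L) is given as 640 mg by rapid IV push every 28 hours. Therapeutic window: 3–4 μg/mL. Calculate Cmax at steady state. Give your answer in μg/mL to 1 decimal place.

10.7 μg/mL

τ = 28 h = 2 half-lives, so f = (1/2)^2 = 0.25.
At steady state, R = 1/(1 − 0.25) = 4/3.
Single-dose peak C₀ = D/Vd = 640/80 = 8 μg/mL.
Steady-state peak Cmax,ss = C₀·R = 8 × 4/3 ≈ 10.667 μg/mL.
Peak 10.7 μg/mL vs MTC 4 μg/mL: exceeds toxic threshold.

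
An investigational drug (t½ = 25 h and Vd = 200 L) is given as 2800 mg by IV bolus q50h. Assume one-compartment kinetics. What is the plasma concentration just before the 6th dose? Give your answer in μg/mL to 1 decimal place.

4.7 μg/mL

f = (1/2)^(τ/t½) = (1/2)^(50/25) ≈ 0.2500.
C₀ = D/Vd = 2800/200 ≈ 14.000 μg/mL.
Before the 6th dose, 5 doses have been given. Superposition: Cmin = C₀·(f + f² + … + f^5).
≈ 14.000 × (0.2500 + 0.0625 + 0.0156 + 0.0039 + 0.0010) ≈ 14.000 × 0.3330 ≈ 4.662 μg/mL.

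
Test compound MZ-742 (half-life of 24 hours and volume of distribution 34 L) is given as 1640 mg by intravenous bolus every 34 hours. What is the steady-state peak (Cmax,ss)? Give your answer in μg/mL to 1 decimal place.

Over one 34-h interval, 34/24 ≈ 1.4167 half-lives elapse, leaving f ≈ 0.3746 of each dose.
At steady state, accumulation factor R = 1/(1 − e^(−kτ)) ≈ 1.5990.
Single-dose peak C₀ = D/Vd = 1640/34 ≈ 48.235 μg/mL.
Steady-state peak Cmax,ss = C₀·R ≈ 48.235 × 1.5990 ≈ 77.128 μg/mL.

77.1 μg/mL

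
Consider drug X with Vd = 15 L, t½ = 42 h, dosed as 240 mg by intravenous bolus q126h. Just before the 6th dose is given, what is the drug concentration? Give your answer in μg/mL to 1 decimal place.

f = (1/2)^(τ/t½) = (1/2)^(126/42) ≈ 0.1250.
C₀ = D/Vd = 240/15 ≈ 16.000 μg/mL.
Before the 6th dose, 5 doses have been given. Superposition: Cmin = C₀·(f + f² + … + f^5).
≈ 16.000 × (0.1250 + 0.0156 + 0.0020 + 0.0002 + 0.0000) ≈ 16.000 × 0.1428 ≈ 2.285 μg/mL.

2.3 μg/mL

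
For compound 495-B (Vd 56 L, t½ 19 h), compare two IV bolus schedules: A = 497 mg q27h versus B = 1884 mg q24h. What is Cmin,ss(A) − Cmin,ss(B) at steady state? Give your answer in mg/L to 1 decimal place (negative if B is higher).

-18.7 mg/L

Regimen A: f = (1/2)^(27/19) ≈ 0.3734; Cmin,ss = (497/56)·f/(1−f) ≈ 5.289 mg/L.
Regimen B: f = (1/2)^(24/19) ≈ 0.4166; Cmin,ss = (1884/56)·f/(1−f) ≈ 24.024 mg/L.
Difference ≈ 5.289 − 24.024 ≈ -18.735 mg/L.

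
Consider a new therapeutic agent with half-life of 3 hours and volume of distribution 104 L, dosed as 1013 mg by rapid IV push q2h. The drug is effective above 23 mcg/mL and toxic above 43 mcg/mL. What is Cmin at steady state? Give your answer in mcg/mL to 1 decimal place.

τ/t½ = 2/3 ≈ 0.66667, so fraction remaining f = (1/2)^(2/3) ≈ 0.6300.
Single-dose peak C₀ = D/Vd = 1013/104 ≈ 9.740 mcg/mL.
Steady-state trough Cmin,ss = C₀·f/(1−f) ≈ 9.740 × 0.6300/0.3700 ≈ 16.584 mcg/mL.
Trough 16.6 mcg/mL vs MEC 23 mcg/mL: subtherapeutic.

16.6 mcg/mL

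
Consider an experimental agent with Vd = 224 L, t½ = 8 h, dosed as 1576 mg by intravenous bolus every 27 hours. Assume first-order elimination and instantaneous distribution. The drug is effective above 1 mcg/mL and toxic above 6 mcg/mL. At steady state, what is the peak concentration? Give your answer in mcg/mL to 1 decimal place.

Over one 27-h interval, 27/8 ≈ 3.375 half-lives elapse, leaving f ≈ 0.0964 of each dose.
Accumulation ratio R = 1/(1 − f) ≈ 1/0.9036 ≈ 1.1067.
Single-dose peak C₀ = D/Vd = 1576/224 ≈ 7.036 mcg/mL.
Cmax,ss = C₀/(1 − f) ≈ 7.036/0.9036 ≈ 7.787 mcg/mL.
Peak 7.8 mcg/mL vs MTC 6 mcg/mL: exceeds toxic threshold.

7.8 mcg/mL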